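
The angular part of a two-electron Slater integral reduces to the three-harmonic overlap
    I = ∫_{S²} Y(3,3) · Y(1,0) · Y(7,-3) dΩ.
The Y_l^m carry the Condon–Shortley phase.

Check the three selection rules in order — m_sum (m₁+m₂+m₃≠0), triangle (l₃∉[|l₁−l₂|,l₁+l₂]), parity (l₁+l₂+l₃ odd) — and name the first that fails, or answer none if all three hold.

Σmᵢ = 0  ✓
l₃∈[|l₁−l₂|,l₁+l₂]=[2,4], have l₃=7  ✗
Σlᵢ = 11 ⇒ odd

triangle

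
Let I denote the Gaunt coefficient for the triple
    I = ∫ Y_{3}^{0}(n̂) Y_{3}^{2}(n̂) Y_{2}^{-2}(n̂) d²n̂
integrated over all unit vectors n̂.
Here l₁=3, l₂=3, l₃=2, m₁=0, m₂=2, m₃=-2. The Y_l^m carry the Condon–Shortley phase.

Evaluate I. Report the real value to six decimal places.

-0.188063

m-sum 0 ✓  L=8 even ✓  0≤2≤6 ✓
Π(2lᵢ+1) = 7×7×5 = 245
triangle coeff Δ(3,3,2) = 1/3780
Σ_t [1,3]: t=1:−1/24 t=2:+1/4 t=3:−1/24 = 1/6
(3j)²=4/105 [(3 3 2; 0 0 0)], sign=+1
Σ_t [3,3]: t=3:−1/24 = -1/24
(3j)²=1/21 [(3 3 2; 0 2 -2)], sign=-1
⇒ 4πI² = 4/9
I = (-1)√(4/9/(4π)) = -0.18806319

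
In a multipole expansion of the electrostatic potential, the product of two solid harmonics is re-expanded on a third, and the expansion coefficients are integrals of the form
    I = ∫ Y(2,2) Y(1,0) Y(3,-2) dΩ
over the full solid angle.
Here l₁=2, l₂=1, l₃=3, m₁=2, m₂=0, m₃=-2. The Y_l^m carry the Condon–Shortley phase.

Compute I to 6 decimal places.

m-sum 0 ✓  L=6 even ✓  1≤3≤3 ✓
Π(2lᵢ+1) = 5×3×7 = 105
triangle coeff Δ(2,1,3) = 1/105
Σ_t [0,0]: t=0:+1/4 = 1/4
(3j)²=3/35 [(2 1 3; 0 0 0)], sign=-1
Σ_t [0,0]: t=0:+1/24 = 1/24
(3j)²=1/21 [(2 1 3; 2 0 -2)], sign=-1
⇒ 4πI² = 3/7
I = (+1)√(3/7/(4π)) = 0.18467439

0.184674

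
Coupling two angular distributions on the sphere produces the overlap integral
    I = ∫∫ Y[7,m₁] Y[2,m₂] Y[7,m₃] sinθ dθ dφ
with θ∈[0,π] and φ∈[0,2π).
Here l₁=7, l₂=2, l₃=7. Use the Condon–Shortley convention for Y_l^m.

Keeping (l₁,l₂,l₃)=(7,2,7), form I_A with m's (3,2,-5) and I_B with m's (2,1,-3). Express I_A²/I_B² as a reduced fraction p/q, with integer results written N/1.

l's match ⇒ only the (l;m) 3-j factors differ between A and B.
A: triangle coeff Δ(7,2,7) = 1/185640; Σ_t [2,2]: t=2:+1/29030400 = 1/29030400; (3j)²=99/7735 [(7 2 7; 3 2 -5)], sign=+1
B: triangle coeff Δ(7,2,7) = 1/185640; Σ_t [1,2]: t=1:−1/1935360 t=2:+1/4354560 = -1/3483648; (3j)²=125/12376 [(7 2 7; 2 1 -3)], sign=-1
I_A²/I_B² = (99/7735)/(125/12376) = 792/625

792/625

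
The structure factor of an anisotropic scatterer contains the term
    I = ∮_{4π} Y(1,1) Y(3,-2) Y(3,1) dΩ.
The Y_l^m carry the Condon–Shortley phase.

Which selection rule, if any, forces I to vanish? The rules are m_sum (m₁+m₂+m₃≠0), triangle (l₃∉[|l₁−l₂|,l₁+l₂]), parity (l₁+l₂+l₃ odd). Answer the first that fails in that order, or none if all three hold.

Σmᵢ = 0  ✓
l₃∈[|l₁−l₂|,l₁+l₂]=[2,4], have l₃=3  ✓
Σlᵢ = 7 ⇒ odd  ✗

parity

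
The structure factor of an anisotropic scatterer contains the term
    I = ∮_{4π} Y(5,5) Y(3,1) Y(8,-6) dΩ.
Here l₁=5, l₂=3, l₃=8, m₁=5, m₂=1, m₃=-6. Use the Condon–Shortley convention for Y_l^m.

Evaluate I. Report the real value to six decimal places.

0.132830

Rules hold: Σm=0, L=16 even, 2≤8≤8.
N = 11·7·17 = 1309
Δ = 0!·10!·6!/17! = 1/136136
Racah Σ t=0..0: t=0:+1/518400 = 1/518400
⇒ 3j(5 3 8; 0 0 0)² = 56/2431, sgn +1
Racah Σ t=0..0: t=0:+1/174182400 = 1/174182400
⇒ 3j(5 3 8; 5 1 -6)² = 1/136, sgn +1
4πI² = N·(3j₀)²·(3jₘ)² = 49/221
I = +1·√(0.221719/4π) = 0.13283024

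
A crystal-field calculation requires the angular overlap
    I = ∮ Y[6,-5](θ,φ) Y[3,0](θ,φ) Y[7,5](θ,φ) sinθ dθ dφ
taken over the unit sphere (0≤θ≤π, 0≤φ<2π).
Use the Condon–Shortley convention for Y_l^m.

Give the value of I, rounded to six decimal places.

m-sum 0 ✓  L=16 even ✓  3≤7≤9 ✓
Π(2lᵢ+1) = 13×7×15 = 1365
triangle coeff Δ(6,3,7) = 1/2042040
Σ_t [0,2]: t=0:+1/207360 t=1:−1/57600 t=2:+1/207360 = -1/129600
(3j)²=168/12155 [(6 3 7; 0 0 0)], sign=+1
Σ_t [1,2]: t=1:−1/14515200 t=2:+1/4354560 = 1/6220800
(3j)²=77/4420 [(6 3 7; -5 0 5)], sign=+1
⇒ 4πI² = 6174/18785
I = (+1)√(6174/18785/(4π)) = 0.16172337

0.161723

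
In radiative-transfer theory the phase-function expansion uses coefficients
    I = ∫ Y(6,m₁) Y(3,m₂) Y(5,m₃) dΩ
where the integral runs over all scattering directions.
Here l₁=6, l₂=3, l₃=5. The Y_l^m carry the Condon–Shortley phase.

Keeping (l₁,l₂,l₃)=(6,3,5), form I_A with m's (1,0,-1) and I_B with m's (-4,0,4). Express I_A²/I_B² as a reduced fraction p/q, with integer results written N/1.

Same 6,3,5: normalisation and zero-m 3j drop out of the ratio.
A: Δ: 4! 8! 2! / 15! → 1/675675; sum: t=1:−1/6912 t=2:+1/2880 t=3:−1/17280 = 1/6912; 3j²(6 3 5; 1 0 -1) = Δ·Π!·Σ² = 5/429  (sign +1)
B: Δ: 4! 8! 2! / 15! → 1/675675; sum: t=2:+1/161280 t=3:−1/60480 = -1/96768; 3j²(6 3 5; -4 0 4) = Δ·Π!·Σ² = 15/1001  (sign +1)
I_A²/I_B² = (5/429)/(15/1001) = 7/9

7/9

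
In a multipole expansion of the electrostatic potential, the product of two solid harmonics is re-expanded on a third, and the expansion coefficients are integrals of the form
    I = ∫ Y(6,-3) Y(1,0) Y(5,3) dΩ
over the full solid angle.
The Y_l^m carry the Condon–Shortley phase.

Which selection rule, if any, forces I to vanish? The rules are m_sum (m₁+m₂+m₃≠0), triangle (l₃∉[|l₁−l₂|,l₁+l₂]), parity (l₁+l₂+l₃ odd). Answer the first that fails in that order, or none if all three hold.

none

m₁+m₂+m₃ = -3 + 0 + 3 = 0  ✓
triangle: |6−1|=5 ≤ l₃=5 ≤ 6+1=7  ✓
parity: l₁+l₂+l₃ = 12 is even  ✓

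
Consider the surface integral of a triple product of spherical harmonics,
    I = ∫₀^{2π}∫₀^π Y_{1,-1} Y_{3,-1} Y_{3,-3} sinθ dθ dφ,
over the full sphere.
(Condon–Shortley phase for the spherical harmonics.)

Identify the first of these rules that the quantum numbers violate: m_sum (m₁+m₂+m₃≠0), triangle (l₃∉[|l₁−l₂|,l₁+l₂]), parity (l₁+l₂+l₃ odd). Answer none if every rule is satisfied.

m_sum

azimuthal sum: -1 − 1 − 3 = -5  ✗
2 ≤ 3 ≤ 4 (triangle on l)
L = 1 + 3 + 3 = 7 (odd)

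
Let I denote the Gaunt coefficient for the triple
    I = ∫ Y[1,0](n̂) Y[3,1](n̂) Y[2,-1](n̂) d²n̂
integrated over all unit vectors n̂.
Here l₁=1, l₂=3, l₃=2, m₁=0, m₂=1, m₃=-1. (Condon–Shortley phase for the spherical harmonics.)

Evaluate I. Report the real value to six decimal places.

Rules hold: Σm=0, L=6 even, 2≤2≤4.
N = 3·7·5 = 105
Δ = 2!·0!·4!/7! = 1/105
Racah Σ t=1..1: t=1:−1/4 = -1/4
⇒ 3j(1 3 2; 0 0 0)² = 3/35, sgn -1
Racah Σ t=1..1: t=1:−1/6 = -1/6
⇒ 3j(1 3 2; 0 1 -1)² = 8/105, sgn +1
4πI² = N·(3j₀)²·(3jₘ)² = 24/35
I = -1·√(0.685714/4π) = -0.23359668

-0.233597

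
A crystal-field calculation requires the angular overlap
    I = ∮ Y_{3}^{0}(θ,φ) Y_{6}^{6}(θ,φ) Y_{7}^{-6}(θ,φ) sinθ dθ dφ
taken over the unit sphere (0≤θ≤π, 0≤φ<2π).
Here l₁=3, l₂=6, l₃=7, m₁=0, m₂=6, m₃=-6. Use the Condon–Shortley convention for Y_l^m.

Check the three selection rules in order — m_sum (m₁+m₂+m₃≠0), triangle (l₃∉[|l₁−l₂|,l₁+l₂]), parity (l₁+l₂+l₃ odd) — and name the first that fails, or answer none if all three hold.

none

Σmᵢ = 0  ✓
l₃∈[|l₁−l₂|,l₁+l₂]=[3,9], have l₃=7  ✓
Σlᵢ = 16 ⇒ even  ✓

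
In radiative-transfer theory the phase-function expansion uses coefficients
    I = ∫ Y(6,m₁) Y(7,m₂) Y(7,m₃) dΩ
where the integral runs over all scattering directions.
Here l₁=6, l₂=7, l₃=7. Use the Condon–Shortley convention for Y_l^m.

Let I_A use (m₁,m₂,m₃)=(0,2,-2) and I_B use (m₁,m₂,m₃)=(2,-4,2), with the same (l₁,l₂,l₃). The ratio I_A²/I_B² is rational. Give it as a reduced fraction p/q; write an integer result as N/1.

Same 6,7,7: normalisation and zero-m 3j drop out of the ratio.
A: Δ: 6! 6! 8! / 21! → 1/2444321880; sum: t=1:−1/580608000 t=2:+1/11612160 t=3:−1/1866240 t=4:+1/1658880 t=5:−1/8294400 t=6:+1/373248000 = 1/29859840; 3j²(6 7 7; 0 2 -2) = Δ·Π!·Σ² = 125/277134  (sign -1)
B: Δ: 6! 6! 8! / 21! → 1/2444321880; sum: t=0:+1/24883200 t=1:−1/6220800 t=2:+1/11612160 t=3:−1/174182400 = -1/24883200; 3j²(6 7 7; 2 -4 2) = Δ·Π!·Σ² = 28/4199  (sign +1)
I_A²/I_B² = (125/277134)/(28/4199) = 125/1848

125/1848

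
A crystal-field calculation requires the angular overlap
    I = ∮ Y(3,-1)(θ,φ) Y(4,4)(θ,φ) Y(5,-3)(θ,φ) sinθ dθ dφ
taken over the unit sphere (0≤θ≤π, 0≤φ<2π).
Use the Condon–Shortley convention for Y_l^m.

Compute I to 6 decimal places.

m-sum 0 ✓  L=12 even ✓  1≤5≤7 ✓
Π(2lᵢ+1) = 7×9×11 = 693
triangle coeff Δ(3,4,5) = 1/180180
Σ_t [0,2]: t=0:+1/576 t=1:−1/144 t=2:+1/576 = -1/288
(3j)²=20/1001 [(3 4 5; 0 0 0)], sign=+1
Σ_t [2,2]: t=2:+1/5760 = 1/5760
(3j)²=56/2145 [(3 4 5; -1 4 -3)], sign=+1
⇒ 4πI² = 672/1859
I = (+1)√(672/1859/(4π)) = 0.16960553

0.169606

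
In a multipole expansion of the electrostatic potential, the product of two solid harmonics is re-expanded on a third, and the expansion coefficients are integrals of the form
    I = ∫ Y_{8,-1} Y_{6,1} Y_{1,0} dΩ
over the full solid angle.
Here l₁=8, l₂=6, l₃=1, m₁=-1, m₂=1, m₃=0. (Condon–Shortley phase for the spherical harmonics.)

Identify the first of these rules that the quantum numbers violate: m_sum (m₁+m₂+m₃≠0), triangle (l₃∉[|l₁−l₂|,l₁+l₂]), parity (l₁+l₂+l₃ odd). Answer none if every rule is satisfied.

triangle

azimuthal sum: -1 + 1 + 0 = 0  ✓
2 ≤ 1 ≤ 14 (triangle on l)  ✗
L = 8 + 6 + 1 = 15 (odd)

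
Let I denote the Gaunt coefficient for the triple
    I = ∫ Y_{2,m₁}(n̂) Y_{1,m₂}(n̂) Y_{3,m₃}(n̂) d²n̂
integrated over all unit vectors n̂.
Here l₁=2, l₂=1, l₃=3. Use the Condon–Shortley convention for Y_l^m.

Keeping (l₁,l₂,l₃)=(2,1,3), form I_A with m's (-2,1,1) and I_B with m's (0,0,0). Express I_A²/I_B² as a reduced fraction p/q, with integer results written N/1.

Same 2,1,3: normalisation and zero-m 3j drop out of the ratio.
A: Δ: 0! 4! 2! / 7! → 1/105; sum: t=0:+1/48 = 1/48; 3j²(2 1 3; -2 1 1) = Δ·Π!·Σ² = 1/105  (sign +1)
B: Δ: 0! 4! 2! / 7! → 1/105; sum: t=0:+1/4 = 1/4; 3j²(2 1 3; 0 0 0) = Δ·Π!·Σ² = 3/35  (sign -1)
I_A²/I_B² = (1/105)/(3/35) = 1/9

1/9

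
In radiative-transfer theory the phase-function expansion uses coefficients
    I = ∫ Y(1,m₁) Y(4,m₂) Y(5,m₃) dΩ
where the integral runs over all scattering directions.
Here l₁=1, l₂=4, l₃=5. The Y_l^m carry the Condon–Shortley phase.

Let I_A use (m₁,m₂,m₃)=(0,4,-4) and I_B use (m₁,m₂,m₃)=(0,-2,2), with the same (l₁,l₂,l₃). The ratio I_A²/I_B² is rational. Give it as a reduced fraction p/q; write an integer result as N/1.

3/7

Same 1,4,5: normalisation and zero-m 3j drop out of the ratio.
A: Δ: 0! 2! 8! / 11! → 1/495; sum: t=0:+1/40320 = 1/40320; 3j²(1 4 5; 0 4 -4) = Δ·Π!·Σ² = 1/55  (sign -1)
B: Δ: 0! 2! 8! / 11! → 1/495; sum: t=0:+1/1440 = 1/1440; 3j²(1 4 5; 0 -2 2) = Δ·Π!·Σ² = 7/165  (sign -1)
I_A²/I_B² = (1/55)/(7/165) = 3/7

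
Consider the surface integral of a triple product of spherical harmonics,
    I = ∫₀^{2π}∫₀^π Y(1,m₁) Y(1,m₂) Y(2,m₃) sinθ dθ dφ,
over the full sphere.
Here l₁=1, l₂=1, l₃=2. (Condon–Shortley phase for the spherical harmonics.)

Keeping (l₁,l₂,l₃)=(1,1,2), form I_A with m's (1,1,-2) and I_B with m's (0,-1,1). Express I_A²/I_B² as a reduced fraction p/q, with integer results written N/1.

Same 1,1,2: normalisation and zero-m 3j drop out of the ratio.
A: Δ: 0! 2! 2! / 5! → 1/30; sum: t=0:+1/4 = 1/4; 3j²(1 1 2; 1 1 -2) = Δ·Π!·Σ² = 1/5  (sign +1)
B: Δ: 0! 2! 2! / 5! → 1/30; sum: t=0:+1/2 = 1/2; 3j²(1 1 2; 0 -1 1) = Δ·Π!·Σ² = 1/10  (sign -1)
I_A²/I_B² = (1/5)/(1/10) = 2/1

2/1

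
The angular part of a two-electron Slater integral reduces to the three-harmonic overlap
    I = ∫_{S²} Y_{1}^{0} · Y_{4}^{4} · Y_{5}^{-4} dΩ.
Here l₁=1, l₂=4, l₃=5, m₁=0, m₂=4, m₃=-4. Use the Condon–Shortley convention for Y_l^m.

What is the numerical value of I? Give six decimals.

0.147319

Checks pass: Σm=0; 10 even; l₃=5∈[3,5].
(2·1+1)(2·4+1)(2·5+1) = 297
Δ: 0! 2! 8! / 11! → 1/495
sum: t=0:+1/576 = 1/576
3j²(1 4 5; 0 0 0) = Δ·Π!·Σ² = 5/99  (sign -1)
sum: t=0:+1/40320 = 1/40320
3j²(1 4 5; 0 4 -4) = Δ·Π!·Σ² = 1/55  (sign -1)
combine: 4πI² = 297·5/99·1/55 = 3/11
take √, sign +1: I = 0.14731920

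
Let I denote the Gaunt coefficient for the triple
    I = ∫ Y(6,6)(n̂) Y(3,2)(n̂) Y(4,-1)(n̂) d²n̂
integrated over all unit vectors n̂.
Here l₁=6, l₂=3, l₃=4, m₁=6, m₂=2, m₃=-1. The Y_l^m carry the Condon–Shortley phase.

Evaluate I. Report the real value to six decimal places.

0.000000

m-sum = 6 + 2 − 1 = 7 ≠ 0 ⇒ I = 0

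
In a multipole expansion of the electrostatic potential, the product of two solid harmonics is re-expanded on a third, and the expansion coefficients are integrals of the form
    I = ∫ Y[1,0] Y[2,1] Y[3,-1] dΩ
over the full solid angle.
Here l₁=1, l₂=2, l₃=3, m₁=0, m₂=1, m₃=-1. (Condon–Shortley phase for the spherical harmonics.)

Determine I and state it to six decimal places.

m-sum 0 ✓  L=6 even ✓  1≤3≤3 ✓
Π(2lᵢ+1) = 3×5×7 = 105
triangle coeff Δ(1,2,3) = 1/105
Σ_t [0,0]: t=0:+1/4 = 1/4
(3j)²=3/35 [(1 2 3; 0 0 0)], sign=-1
Σ_t [0,0]: t=0:+1/6 = 1/6
(3j)²=8/105 [(1 2 3; 0 1 -1)], sign=+1
⇒ 4πI² = 24/35
I = (-1)√(24/35/(4π)) = -0.23359668

-0.233597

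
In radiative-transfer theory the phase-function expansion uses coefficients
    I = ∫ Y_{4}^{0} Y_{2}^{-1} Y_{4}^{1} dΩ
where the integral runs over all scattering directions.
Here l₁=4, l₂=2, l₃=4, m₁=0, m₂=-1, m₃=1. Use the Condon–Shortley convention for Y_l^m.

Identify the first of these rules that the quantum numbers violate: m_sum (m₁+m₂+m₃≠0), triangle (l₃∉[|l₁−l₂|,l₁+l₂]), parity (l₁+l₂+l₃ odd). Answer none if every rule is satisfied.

none

Σmᵢ = 0  ✓
l₃∈[|l₁−l₂|,l₁+l₂]=[2,6], have l₃=4  ✓
Σlᵢ = 10 ⇒ even  ✓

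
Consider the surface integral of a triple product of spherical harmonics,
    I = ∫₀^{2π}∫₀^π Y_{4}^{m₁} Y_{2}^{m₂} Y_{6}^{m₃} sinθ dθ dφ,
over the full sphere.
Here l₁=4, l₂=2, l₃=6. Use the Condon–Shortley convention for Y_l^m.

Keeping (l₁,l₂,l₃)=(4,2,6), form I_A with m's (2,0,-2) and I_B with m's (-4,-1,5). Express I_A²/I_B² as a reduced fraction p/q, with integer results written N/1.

Same 4,2,6: normalisation and zero-m 3j drop out of the ratio.
A: Δ: 0! 8! 4! / 13! → 1/6435; sum: t=0:+1/5760 = 1/5760; 3j²(4 2 6; 2 0 -2) = Δ·Π!·Σ² = 56/2145  (sign +1)
B: Δ: 0! 8! 4! / 13! → 1/6435; sum: t=0:+1/241920 = 1/241920; 3j²(4 2 6; -4 -1 5) = Δ·Π!·Σ² = 1/39  (sign -1)
I_A²/I_B² = (56/2145)/(1/39) = 56/55

56/55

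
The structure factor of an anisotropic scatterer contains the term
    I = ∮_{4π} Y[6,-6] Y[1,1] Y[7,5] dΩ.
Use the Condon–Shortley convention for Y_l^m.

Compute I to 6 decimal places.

-0.034990

m-sum 0 ✓  L=14 even ✓  5≤7≤7 ✓
Π(2lᵢ+1) = 13×3×15 = 585
triangle coeff Δ(6,1,7) = 1/1365
Σ_t [0,0]: t=0:+1/518400 = 1/518400
(3j)²=7/195 [(6 1 7; 0 0 0)], sign=-1
Σ_t [0,0]: t=0:+1/958003200 = 1/958003200
(3j)²=1/1365 [(6 1 7; -6 1 5)], sign=+1
⇒ 4πI² = 1/65
I = (-1)√(1/65/(4π)) = -0.03498955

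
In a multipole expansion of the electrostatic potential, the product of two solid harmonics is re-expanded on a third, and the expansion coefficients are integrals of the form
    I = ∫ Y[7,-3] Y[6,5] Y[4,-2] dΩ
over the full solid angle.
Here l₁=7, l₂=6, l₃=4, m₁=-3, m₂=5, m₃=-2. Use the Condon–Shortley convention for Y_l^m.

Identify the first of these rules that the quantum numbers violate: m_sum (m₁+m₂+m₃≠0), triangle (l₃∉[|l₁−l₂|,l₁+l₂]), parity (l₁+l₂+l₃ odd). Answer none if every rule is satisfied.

parity

azimuthal sum: -3 + 5 − 2 = 0  ✓
1 ≤ 4 ≤ 13 (triangle on l)  ✓
L = 7 + 6 + 4 = 17 (odd)  ✗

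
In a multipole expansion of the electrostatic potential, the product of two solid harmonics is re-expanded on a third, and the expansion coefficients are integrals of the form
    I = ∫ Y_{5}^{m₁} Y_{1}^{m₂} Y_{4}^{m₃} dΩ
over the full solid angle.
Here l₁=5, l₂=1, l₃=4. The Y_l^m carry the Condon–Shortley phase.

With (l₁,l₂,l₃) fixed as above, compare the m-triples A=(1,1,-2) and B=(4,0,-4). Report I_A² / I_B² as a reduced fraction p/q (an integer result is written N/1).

l's match ⇒ only the (l;m) 3-j factors differ between A and B.
A: triangle coeff Δ(5,1,4) = 1/495; Σ_t [2,2]: t=2:+1/2880 = 1/2880; (3j)²=2/165 [(5 1 4; 1 1 -2)], sign=+1
B: triangle coeff Δ(5,1,4) = 1/495; Σ_t [1,1]: t=1:−1/40320 = -1/40320; (3j)²=1/55 [(5 1 4; 4 0 -4)], sign=-1
I_A²/I_B² = (2/165)/(1/55) = 2/3

2/3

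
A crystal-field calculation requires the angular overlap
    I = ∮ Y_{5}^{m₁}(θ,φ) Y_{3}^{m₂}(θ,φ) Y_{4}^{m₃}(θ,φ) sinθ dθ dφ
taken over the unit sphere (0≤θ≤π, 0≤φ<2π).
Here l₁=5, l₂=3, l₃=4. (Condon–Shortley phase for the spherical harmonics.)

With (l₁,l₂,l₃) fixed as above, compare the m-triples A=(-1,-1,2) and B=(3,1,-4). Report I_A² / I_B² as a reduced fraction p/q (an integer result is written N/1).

l's match ⇒ only the (l;m) 3-j factors differ between A and B.
A: triangle coeff Δ(5,3,4) = 1/180180; Σ_t [0,2]: t=0:+1/34560 t=1:−1/720 t=2:+1/384 = 43/34560; (3j)²=1849/180180 [(5 3 4; -1 -1 2)], sign=+1
B: triangle coeff Δ(5,3,4) = 1/180180; Σ_t [2,2]: t=2:+1/5760 = 1/5760; (3j)²=56/2145 [(5 3 4; 3 1 -4)], sign=+1
I_A²/I_B² = (1849/180180)/(56/2145) = 1849/4704

1849/4704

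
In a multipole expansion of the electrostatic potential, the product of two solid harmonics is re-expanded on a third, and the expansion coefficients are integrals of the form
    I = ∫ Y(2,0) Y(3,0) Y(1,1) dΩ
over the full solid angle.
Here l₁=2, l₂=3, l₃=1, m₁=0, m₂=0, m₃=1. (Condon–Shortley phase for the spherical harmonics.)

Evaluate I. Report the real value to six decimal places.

0.000000

0 + 0 + 1 = 1 ≠ 0: azimuthal integral kills it; I = 0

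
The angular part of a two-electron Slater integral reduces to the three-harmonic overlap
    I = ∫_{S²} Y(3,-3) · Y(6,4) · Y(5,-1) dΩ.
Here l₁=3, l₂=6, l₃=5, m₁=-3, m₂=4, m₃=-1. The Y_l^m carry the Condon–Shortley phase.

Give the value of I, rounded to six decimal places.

Checks pass: Σm=0; 14 even; l₃=5∈[3,9].
(2·3+1)(2·6+1)(2·5+1) = 1001
Δ: 4! 2! 8! / 15! → 1/675675
sum: t=1:−1/8640 t=2:+1/2304 t=3:−1/8640 = 7/34560
3j²(3 6 5; 0 0 0) = Δ·Π!·Σ² = 7/429  (sign -1)
sum: t=4:+1/69120 = 1/69120
3j²(3 6 5; -3 4 -1) = Δ·Π!·Σ² = 4/143  (sign +1)
combine: 4πI² = 1001·7/429·4/143 = 196/429
take √, sign -1: I = -0.19067531

-0.190675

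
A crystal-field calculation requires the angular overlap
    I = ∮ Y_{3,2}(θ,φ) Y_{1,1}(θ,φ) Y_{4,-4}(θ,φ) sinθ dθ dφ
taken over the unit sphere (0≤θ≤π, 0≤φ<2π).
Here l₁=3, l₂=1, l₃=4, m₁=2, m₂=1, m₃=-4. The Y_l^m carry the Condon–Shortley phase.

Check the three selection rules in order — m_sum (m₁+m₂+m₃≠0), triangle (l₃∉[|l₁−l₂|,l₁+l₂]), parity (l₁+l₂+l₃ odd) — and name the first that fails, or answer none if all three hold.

m₁+m₂+m₃ = 2 + 1 − 4 = -1  ✗
triangle: |3−1|=2 ≤ l₃=4 ≤ 3+1=4
parity: l₁+l₂+l₃ = 8 is even

m_sum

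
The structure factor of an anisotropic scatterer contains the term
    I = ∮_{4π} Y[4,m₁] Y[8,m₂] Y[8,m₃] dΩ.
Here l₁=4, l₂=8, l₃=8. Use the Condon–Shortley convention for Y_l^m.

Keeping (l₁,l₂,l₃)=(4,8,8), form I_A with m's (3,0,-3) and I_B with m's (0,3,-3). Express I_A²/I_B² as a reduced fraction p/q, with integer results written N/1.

Same 4,8,8: normalisation and zero-m 3j drop out of the ratio.
A: Δ: 4! 4! 12! / 21! → 1/185175900; sum: t=0:+1/139345920 t=1:−1/87091200 = -1/232243200; 3j²(4 8 8; 3 0 -3) = Δ·Π!·Σ² = 33/8398  (sign +1)
B: Δ: 4! 4! 12! / 21! → 1/185175900; sum: t=0:+1/22992076800 t=1:−1/261273600 t=2:+1/34836480 t=3:−1/34836480 t=4:+1/348364800 = -1/1094860800; 3j²(4 8 8; 0 3 -3) = Δ·Π!·Σ² = 1/16796  (sign +1)
I_A²/I_B² = (33/8398)/(1/16796) = 66/1

66/1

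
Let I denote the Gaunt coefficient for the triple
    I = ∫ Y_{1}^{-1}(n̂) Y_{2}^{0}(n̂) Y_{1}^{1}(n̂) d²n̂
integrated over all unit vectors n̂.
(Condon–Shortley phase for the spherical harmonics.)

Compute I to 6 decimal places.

0.126157

Rules hold: Σm=0, L=4 even, 1≤1≤3.
N = 3·5·3 = 45
Δ = 2!·0!·2!/5! = 1/30
Racah Σ t=1..1: t=1:−1/1 = -1/1
⇒ 3j(1 2 1; 0 0 0)² = 2/15, sgn +1
Racah Σ t=2..2: t=2:+1/4 = 1/4
⇒ 3j(1 2 1; -1 0 1)² = 1/30, sgn +1
4πI² = N·(3j₀)²·(3jₘ)² = 1/5
I = +1·√(0.2/4π) = 0.12615663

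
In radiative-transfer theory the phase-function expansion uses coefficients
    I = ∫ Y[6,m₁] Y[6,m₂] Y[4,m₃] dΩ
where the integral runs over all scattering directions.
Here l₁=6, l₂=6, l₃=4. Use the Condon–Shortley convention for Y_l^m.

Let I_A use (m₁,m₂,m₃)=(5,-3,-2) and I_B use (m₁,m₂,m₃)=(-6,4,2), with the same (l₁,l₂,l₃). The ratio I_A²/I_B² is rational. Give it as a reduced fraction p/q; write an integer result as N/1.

Same 6,6,4: normalisation and zero-m 3j drop out of the ratio.
A: Δ: 8! 4! 4! / 17! → 1/15315300; sum: t=0:+1/1451520 t=1:−1/483840 = -1/725760; 3j²(6 6 4; 5 -3 -2) = Δ·Π!·Σ² = 24/1547  (sign -1)
B: Δ: 8! 4! 4! / 17! → 1/15315300; sum: t=8:+1/3870720 = 1/3870720; 3j²(6 6 4; -6 4 2) = Δ·Π!·Σ² = 135/6188  (sign +1)
I_A²/I_B² = (24/1547)/(135/6188) = 32/45

32/45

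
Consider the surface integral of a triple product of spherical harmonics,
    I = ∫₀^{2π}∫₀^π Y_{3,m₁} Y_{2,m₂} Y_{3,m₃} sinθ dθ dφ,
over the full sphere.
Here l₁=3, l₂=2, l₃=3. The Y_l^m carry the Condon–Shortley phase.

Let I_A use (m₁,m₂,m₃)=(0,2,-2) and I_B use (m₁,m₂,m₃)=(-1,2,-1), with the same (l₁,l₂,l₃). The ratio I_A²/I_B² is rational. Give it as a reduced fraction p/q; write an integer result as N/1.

Shared (l₁,l₂,l₃)=(3,2,3): N and (l;000)² cancel in I_A²/I_B².
A: Δ = 2!·4!·2!/9! = 1/3780; Racah Σ t=2..2: t=2:+1/24 = 1/24; ⇒ 3j(3 2 3; 0 2 -2)² = 1/21, sgn -1
B: Δ = 2!·4!·2!/9! = 1/3780; Racah Σ t=2..2: t=2:+1/16 = 1/16; ⇒ 3j(3 2 3; -1 2 -1)² = 2/35, sgn +1
I_A²/I_B² = (1/21)/(2/35) = 5/6

5/6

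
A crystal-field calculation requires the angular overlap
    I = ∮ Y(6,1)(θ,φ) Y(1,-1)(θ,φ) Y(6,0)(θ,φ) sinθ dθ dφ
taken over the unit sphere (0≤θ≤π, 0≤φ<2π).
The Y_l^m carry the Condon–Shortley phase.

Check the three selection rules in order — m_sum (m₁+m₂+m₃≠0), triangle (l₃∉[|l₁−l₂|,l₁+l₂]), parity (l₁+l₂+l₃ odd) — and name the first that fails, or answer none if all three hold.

parity

azimuthal sum: 1 − 1 + 0 = 0  ✓
5 ≤ 6 ≤ 7 (triangle on l)  ✓
L = 6 + 1 + 6 = 13 (odd)  ✗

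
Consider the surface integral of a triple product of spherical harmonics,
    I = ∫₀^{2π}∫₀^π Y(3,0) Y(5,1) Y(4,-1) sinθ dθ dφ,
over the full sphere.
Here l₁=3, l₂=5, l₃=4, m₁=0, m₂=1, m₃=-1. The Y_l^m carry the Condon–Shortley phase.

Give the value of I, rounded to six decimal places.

-0.115089

m-sum 0 ✓  L=12 even ✓  2≤4≤8 ✓
Π(2lᵢ+1) = 7×11×9 = 693
triangle coeff Δ(3,5,4) = 1/180180
Σ_t [1,3]: t=1:−1/576 t=2:+1/144 t=3:−1/576 = 1/288
(3j)²=20/1001 [(3 5 4; 0 0 0)], sign=+1
Σ_t [1,3]: t=1:−1/1440 t=2:+1/192 t=3:−1/432 = 19/8640
(3j)²=361/30030 [(3 5 4; 0 1 -1)], sign=-1
⇒ 4πI² = 2166/13013
I = (-1)√(2166/13013/(4π)) = -0.11508947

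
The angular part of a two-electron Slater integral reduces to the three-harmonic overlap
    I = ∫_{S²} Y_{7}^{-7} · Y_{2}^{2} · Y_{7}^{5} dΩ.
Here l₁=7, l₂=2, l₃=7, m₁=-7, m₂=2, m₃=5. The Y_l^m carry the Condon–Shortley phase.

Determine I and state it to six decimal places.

0.066694

Checks pass: Σm=0; 16 even; l₃=7∈[5,9].
(2·7+1)(2·2+1)(2·7+1) = 1125
Δ: 2! 12! 2! / 17! → 1/185640
sum: t=0:+1/2419200 t=1:−1/518400 t=2:+1/2419200 = -1/907200
3j²(7 2 7; 0 0 0) = Δ·Π!·Σ² = 56/3315  (sign +1)
sum: t=2:+1/1916006400 = 1/1916006400
3j²(7 2 7; -7 2 5) = Δ·Π!·Σ² = 1/340  (sign +1)
combine: 4πI² = 1125·56/3315·1/340 = 210/3757
take √, sign +1: I = 0.06669359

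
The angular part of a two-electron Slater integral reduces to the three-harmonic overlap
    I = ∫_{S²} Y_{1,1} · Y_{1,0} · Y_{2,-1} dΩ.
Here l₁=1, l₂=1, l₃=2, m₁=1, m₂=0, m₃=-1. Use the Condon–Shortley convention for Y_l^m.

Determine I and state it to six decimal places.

-0.218510

Rules hold: Σm=0, L=4 even, 0≤2≤2.
N = 3·3·5 = 45
Δ = 0!·2!·2!/5! = 1/30
Racah Σ t=0..0: t=0:+1/1 = 1/1
⇒ 3j(1 1 2; 0 0 0)² = 2/15, sgn +1
Racah Σ t=0..0: t=0:+1/2 = 1/2
⇒ 3j(1 1 2; 1 0 -1)² = 1/10, sgn -1
4πI² = N·(3j₀)²·(3jₘ)² = 3/5
I = -1·√(0.6/4π) = -0.21850969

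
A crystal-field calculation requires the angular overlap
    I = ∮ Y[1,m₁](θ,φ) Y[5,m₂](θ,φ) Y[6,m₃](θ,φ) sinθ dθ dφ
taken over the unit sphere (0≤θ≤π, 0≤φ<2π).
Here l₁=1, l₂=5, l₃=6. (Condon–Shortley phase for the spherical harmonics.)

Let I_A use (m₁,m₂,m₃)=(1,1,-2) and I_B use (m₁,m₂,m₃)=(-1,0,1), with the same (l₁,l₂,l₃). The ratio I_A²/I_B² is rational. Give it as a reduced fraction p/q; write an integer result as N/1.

l's match ⇒ only the (l;m) 3-j factors differ between A and B.
A: triangle coeff Δ(1,5,6) = 1/858; Σ_t [0,0]: t=0:+1/34560 = 1/34560; (3j)²=14/429 [(1 5 6; 1 1 -2)], sign=+1
B: triangle coeff Δ(1,5,6) = 1/858; Σ_t [0,0]: t=0:+1/28800 = 1/28800; (3j)²=7/286 [(1 5 6; -1 0 1)], sign=-1
I_A²/I_B² = (14/429)/(7/286) = 4/3

4/3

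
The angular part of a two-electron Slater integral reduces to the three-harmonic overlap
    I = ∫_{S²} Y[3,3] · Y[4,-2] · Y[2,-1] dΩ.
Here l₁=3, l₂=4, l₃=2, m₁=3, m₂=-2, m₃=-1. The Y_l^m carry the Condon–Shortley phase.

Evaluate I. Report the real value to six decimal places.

0.000000

L=9 odd ⇒ parity kills the (l;000) factor ⇒ I = 0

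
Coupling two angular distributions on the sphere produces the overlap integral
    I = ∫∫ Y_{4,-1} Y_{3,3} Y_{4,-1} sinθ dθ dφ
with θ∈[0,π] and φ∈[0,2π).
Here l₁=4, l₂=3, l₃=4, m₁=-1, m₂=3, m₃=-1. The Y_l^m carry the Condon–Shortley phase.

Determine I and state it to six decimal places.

-1 + 3 − 1 = 1 ≠ 0: azimuthal integral kills it; I = 0

0.000000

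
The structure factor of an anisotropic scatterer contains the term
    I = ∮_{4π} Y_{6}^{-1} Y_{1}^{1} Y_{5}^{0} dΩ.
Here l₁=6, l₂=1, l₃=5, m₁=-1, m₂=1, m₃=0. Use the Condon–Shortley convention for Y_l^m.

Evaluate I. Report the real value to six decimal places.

-0.187239

Rules hold: Σm=0, L=12 even, 5≤5≤7.
N = 13·3·11 = 429
Δ = 2!·10!·0!/13! = 1/858
Racah Σ t=1..1: t=1:−1/14400 = -1/14400
⇒ 3j(6 1 5; 0 0 0)² = 6/143, sgn +1
Racah Σ t=2..2: t=2:+1/28800 = 1/28800
⇒ 3j(6 1 5; -1 1 0)² = 7/286, sgn -1
4πI² = N·(3j₀)²·(3jₘ)² = 63/143
I = -1·√(0.440559/4π) = -0.18723944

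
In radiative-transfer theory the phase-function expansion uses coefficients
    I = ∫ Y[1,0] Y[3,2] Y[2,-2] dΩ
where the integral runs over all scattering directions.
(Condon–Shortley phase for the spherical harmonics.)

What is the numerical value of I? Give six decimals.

Checks pass: Σm=0; 6 even; l₃=2∈[2,4].
(2·1+1)(2·3+1)(2·2+1) = 105
Δ: 2! 0! 4! / 7! → 1/105
sum: t=1:−1/4 = -1/4
3j²(1 3 2; 0 0 0) = Δ·Π!·Σ² = 3/35  (sign -1)
sum: t=1:−1/24 = -1/24
3j²(1 3 2; 0 2 -2) = Δ·Π!·Σ² = 1/21  (sign -1)
combine: 4πI² = 105·3/35·1/21 = 3/7
take √, sign +1: I = 0.18467439

0.184674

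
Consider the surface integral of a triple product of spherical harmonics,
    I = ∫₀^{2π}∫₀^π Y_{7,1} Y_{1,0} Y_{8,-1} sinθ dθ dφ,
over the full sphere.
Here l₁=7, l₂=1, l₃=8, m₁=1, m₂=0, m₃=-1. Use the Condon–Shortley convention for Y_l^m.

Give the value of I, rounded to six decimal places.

-0.242860

m-sum 0 ✓  L=16 even ✓  6≤8≤8 ✓
Π(2lᵢ+1) = 15×3×17 = 765
triangle coeff Δ(7,1,8) = 1/2040
Σ_t [0,0]: t=0:+1/25401600 = 1/25401600
(3j)²=8/255 [(7 1 8; 0 0 0)], sign=+1
Σ_t [0,0]: t=0:+1/29030400 = 1/29030400
(3j)²=21/680 [(7 1 8; 1 0 -1)], sign=-1
⇒ 4πI² = 63/85
I = (-1)√(63/85/(4π)) = -0.24285994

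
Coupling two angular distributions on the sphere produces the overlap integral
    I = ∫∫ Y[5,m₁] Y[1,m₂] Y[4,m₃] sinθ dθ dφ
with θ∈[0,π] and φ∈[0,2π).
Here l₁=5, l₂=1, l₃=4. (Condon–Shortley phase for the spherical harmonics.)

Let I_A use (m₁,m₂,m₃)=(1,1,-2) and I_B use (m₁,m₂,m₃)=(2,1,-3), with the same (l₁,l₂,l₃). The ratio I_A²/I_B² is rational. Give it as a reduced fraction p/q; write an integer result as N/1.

Same 5,1,4: normalisation and zero-m 3j drop out of the ratio.
A: Δ: 2! 8! 0! / 11! → 1/495; sum: t=2:+1/2880 = 1/2880; 3j²(5 1 4; 1 1 -2) = Δ·Π!·Σ² = 2/165  (sign +1)
B: Δ: 2! 8! 0! / 11! → 1/495; sum: t=2:+1/10080 = 1/10080; 3j²(5 1 4; 2 1 -3) = Δ·Π!·Σ² = 1/165  (sign -1)
I_A²/I_B² = (2/165)/(1/165) = 2/1

2/1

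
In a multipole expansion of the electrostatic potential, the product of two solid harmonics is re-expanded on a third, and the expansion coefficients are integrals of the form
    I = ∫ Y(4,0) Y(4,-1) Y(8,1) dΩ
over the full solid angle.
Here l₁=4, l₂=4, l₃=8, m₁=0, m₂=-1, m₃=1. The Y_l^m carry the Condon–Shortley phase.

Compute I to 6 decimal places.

m-sum 0 ✓  L=16 even ✓  0≤8≤8 ✓
Π(2lᵢ+1) = 9×9×17 = 1377
triangle coeff Δ(4,4,8) = 1/218790
Σ_t [0,0]: t=0:+1/331776 = 1/331776
(3j)²=490/21879 [(4 4 8; 0 0 0)], sign=+1
Σ_t [0,0]: t=0:+1/414720 = 1/414720
(3j)²=49/2431 [(4 4 8; 0 -1 1)], sign=-1
⇒ 4πI² = 216090/347633
I = (-1)√(216090/347633/(4π)) = -0.22240877

-0.222409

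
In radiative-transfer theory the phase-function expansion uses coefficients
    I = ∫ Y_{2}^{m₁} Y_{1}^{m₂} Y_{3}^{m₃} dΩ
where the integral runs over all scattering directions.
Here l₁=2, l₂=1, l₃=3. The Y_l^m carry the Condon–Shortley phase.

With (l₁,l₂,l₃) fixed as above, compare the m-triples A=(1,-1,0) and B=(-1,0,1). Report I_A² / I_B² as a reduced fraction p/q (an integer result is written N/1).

3/8

l's match ⇒ only the (l;m) 3-j factors differ between A and B.
A: triangle coeff Δ(2,1,3) = 1/105; Σ_t [0,0]: t=0:+1/12 = 1/12; (3j)²=1/35 [(2 1 3; 1 -1 0)], sign=-1
B: triangle coeff Δ(2,1,3) = 1/105; Σ_t [0,0]: t=0:+1/6 = 1/6; (3j)²=8/105 [(2 1 3; -1 0 1)], sign=+1
I_A²/I_B² = (1/35)/(8/105) = 3/8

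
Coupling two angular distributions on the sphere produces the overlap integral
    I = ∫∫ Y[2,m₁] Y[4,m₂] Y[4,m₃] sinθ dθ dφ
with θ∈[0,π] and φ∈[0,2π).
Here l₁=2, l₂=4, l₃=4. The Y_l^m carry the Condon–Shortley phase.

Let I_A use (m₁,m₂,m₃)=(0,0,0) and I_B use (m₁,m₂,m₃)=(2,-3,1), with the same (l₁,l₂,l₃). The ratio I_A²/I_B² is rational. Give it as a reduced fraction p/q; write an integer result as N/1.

200/189

Shared (l₁,l₂,l₃)=(2,4,4): N and (l;000)² cancel in I_A²/I_B².
A: Δ = 2!·2!·6!/11! = 1/13860; Racah Σ t=0..2: t=0:+1/192 t=1:−1/36 t=2:+1/192 = -5/288; ⇒ 3j(2 4 4; 0 0 0)² = 20/693, sgn -1
B: Δ = 2!·2!·6!/11! = 1/13860; Racah Σ t=0..0: t=0:+1/480 = 1/480; ⇒ 3j(2 4 4; 2 -3 1)² = 3/110, sgn -1
I_A²/I_B² = (20/693)/(3/110) = 200/189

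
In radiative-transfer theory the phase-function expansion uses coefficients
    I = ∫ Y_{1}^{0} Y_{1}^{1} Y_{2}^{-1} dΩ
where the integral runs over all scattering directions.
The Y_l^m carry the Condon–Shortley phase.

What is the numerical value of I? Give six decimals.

-0.218510

m-sum 0 ✓  L=4 even ✓  0≤2≤2 ✓
Π(2lᵢ+1) = 3×3×5 = 45
triangle coeff Δ(1,1,2) = 1/30
Σ_t [0,0]: t=0:+1/1 = 1/1
(3j)²=2/15 [(1 1 2; 0 0 0)], sign=+1
Σ_t [0,0]: t=0:+1/2 = 1/2
(3j)²=1/10 [(1 1 2; 0 1 -1)], sign=-1
⇒ 4πI² = 3/5
I = (-1)√(3/5/(4π)) = -0.21850969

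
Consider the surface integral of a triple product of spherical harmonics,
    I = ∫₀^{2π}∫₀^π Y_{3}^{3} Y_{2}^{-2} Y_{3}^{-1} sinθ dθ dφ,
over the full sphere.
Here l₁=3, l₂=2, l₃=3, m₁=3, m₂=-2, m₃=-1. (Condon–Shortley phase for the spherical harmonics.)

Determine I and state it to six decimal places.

Rules hold: Σm=0, L=8 even, 1≤3≤5.
N = 7·5·7 = 245
Δ = 2!·4!·2!/9! = 1/3780
Racah Σ t=0..2: t=0:+1/24 t=1:−1/4 t=2:+1/24 = -1/6
⇒ 3j(3 2 3; 0 0 0)² = 4/105, sgn +1
Racah Σ t=0..0: t=0:+1/96 = 1/96
⇒ 3j(3 2 3; 3 -2 -1)² = 1/42, sgn +1
4πI² = N·(3j₀)²·(3jₘ)² = 2/9
I = +1·√(0.222222/4π) = 0.13298076

0.132981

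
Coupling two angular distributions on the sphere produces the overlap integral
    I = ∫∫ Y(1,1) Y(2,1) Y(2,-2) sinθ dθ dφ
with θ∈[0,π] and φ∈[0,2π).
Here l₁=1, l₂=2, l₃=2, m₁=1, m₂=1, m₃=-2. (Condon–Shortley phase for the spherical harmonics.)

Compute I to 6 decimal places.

Σlᵢ=5 odd — θ-integrand is odd under cosθ→−cosθ; I=0

0.000000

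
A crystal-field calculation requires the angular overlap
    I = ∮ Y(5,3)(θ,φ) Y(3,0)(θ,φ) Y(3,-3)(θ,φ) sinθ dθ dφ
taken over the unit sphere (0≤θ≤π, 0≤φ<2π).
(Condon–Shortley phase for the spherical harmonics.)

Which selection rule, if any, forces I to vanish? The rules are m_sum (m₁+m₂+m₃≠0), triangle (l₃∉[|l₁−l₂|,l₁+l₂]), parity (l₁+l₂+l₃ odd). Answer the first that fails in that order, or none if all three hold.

Σmᵢ = 0  ✓
l₃∈[|l₁−l₂|,l₁+l₂]=[2,8], have l₃=3  ✓
Σlᵢ = 11 ⇒ odd  ✗

parity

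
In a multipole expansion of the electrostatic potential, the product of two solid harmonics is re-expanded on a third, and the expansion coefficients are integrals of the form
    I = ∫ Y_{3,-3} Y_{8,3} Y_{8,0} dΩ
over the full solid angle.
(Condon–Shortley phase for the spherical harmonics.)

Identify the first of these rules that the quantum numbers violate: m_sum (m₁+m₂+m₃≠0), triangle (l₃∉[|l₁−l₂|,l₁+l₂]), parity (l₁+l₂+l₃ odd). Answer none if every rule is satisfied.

parity

azimuthal sum: -3 + 3 + 0 = 0  ✓
5 ≤ 8 ≤ 11 (triangle on l)  ✓
L = 3 + 8 + 8 = 19 (odd)  ✗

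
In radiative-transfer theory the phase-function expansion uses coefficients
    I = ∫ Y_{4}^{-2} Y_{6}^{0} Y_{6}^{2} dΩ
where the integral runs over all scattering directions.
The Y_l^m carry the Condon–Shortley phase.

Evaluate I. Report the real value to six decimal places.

m-sum 0 ✓  L=16 even ✓  2≤6≤10 ✓
Π(2lᵢ+1) = 9×13×13 = 1521
triangle coeff Δ(4,6,6) = 1/15315300
Σ_t [0,4]: t=0:+1/829440 t=1:−1/25920 t=2:+1/9216 t=3:−1/25920 t=4:+1/829440 = 7/207360
(3j)²=28/2431 [(4 6 6; 0 0 0)], sign=+1
Σ_t [2,4]: t=2:+1/55296 t=3:−1/25920 t=4:+1/138240 = -11/829440
(3j)²=11/1326 [(4 6 6; -2 0 2)], sign=-1
⇒ 4πI² = 42/289
I = (-1)√(42/289/(4π)) = -0.10754019

-0.107540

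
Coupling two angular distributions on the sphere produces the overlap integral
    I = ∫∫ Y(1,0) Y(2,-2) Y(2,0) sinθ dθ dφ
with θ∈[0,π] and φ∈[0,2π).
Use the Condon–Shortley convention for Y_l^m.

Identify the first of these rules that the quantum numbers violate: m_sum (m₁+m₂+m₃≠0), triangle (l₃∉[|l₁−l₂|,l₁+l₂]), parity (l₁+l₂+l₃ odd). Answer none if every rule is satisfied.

m_sum

m₁+m₂+m₃ = 0 − 2 + 0 = -2  ✗
triangle: |1−2|=1 ≤ l₃=2 ≤ 1+2=3
parity: l₁+l₂+l₃ = 5 is odd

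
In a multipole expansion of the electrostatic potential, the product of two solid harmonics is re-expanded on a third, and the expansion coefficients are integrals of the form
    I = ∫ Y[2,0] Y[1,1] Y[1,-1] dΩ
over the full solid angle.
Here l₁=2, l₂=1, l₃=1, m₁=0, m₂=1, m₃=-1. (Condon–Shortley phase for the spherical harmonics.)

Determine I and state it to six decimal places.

0.126157

Rules hold: Σm=0, L=4 even, 1≤1≤3.
N = 5·3·3 = 45
Δ = 2!·2!·0!/5! = 1/30
Racah Σ t=1..1: t=1:−1/1 = -1/1
⇒ 3j(2 1 1; 0 0 0)² = 2/15, sgn +1
Racah Σ t=2..2: t=2:+1/4 = 1/4
⇒ 3j(2 1 1; 0 1 -1)² = 1/30, sgn +1
4πI² = N·(3j₀)²·(3jₘ)² = 1/5
I = +1·√(0.2/4π) = 0.12615663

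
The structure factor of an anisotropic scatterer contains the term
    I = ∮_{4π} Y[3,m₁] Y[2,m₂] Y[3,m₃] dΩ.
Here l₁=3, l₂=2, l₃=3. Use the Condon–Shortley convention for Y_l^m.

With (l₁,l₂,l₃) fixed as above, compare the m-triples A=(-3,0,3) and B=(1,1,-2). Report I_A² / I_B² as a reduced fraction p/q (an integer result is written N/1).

Shared (l₁,l₂,l₃)=(3,2,3): N and (l;000)² cancel in I_A²/I_B².
A: Δ = 2!·4!·2!/9! = 1/3780; Racah Σ t=2..2: t=2:+1/96 = 1/96; ⇒ 3j(3 2 3; -3 0 3)² = 5/84, sgn +1
B: Δ = 2!·4!·2!/9! = 1/3780; Racah Σ t=1..2: t=1:−1/12 t=2:+1/48 = -1/16; ⇒ 3j(3 2 3; 1 1 -2)² = 1/28, sgn +1
I_A²/I_B² = (5/84)/(1/28) = 5/3

5/3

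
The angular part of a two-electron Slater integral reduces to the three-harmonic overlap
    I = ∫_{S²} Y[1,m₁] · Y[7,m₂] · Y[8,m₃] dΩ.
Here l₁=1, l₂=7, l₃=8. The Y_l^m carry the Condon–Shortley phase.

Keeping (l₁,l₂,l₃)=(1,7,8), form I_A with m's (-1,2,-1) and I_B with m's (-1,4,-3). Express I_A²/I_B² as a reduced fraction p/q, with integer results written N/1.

21/10

Shared (l₁,l₂,l₃)=(1,7,8): N and (l;000)² cancel in I_A²/I_B².
A: Δ = 0!·2!·14!/17! = 1/2040; Racah Σ t=0..0: t=0:+1/87091200 = 1/87091200; ⇒ 3j(1 7 8; -1 2 -1)² = 7/680, sgn -1
B: Δ = 0!·2!·14!/17! = 1/2040; Racah Σ t=0..0: t=0:+1/479001600 = 1/479001600; ⇒ 3j(1 7 8; -1 4 -3)² = 1/204, sgn -1
I_A²/I_B² = (7/680)/(1/204) = 21/10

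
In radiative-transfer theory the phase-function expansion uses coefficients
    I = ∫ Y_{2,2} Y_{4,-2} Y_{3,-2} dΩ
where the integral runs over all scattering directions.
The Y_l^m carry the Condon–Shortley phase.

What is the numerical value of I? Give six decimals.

m-sum = 2 − 2 − 2 = -2 ≠ 0 ⇒ I = 0

0.000000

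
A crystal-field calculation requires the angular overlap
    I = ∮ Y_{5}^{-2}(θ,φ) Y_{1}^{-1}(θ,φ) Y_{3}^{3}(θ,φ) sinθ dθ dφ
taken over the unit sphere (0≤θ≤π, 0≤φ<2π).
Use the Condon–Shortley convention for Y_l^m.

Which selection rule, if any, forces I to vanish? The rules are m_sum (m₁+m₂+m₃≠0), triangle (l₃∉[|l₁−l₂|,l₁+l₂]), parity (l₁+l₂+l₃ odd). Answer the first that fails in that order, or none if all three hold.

azimuthal sum: -2 − 1 + 3 = 0  ✓
4 ≤ 3 ≤ 6 (triangle on l)  ✗
L = 5 + 1 + 3 = 9 (odd)

triangle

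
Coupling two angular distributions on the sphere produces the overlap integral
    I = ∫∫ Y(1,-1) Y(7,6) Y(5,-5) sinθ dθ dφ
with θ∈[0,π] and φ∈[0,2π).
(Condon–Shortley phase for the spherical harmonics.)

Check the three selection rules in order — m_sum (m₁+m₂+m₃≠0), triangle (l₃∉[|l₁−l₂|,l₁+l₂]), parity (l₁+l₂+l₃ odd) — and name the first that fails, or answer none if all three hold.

m₁+m₂+m₃ = -1 + 6 − 5 = 0  ✓
triangle: |1−7|=6 ≤ l₃=5 ≤ 1+7=8  ✗
parity: l₁+l₂+l₃ = 13 is odd

triangle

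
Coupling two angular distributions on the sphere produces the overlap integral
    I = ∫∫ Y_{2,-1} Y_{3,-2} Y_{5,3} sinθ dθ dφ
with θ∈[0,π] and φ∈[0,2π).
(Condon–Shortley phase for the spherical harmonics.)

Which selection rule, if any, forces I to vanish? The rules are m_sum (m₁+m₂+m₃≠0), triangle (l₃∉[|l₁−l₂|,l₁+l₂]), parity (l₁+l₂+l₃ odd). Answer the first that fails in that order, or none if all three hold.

none

azimuthal sum: -1 − 2 + 3 = 0  ✓
1 ≤ 5 ≤ 5 (triangle on l)  ✓
L = 2 + 3 + 5 = 10 (even)  ✓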